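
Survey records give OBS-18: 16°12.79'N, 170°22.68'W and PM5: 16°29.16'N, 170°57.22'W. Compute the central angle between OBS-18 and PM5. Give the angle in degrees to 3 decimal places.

OBS-18: φ = +16.21317°, λ = -170.37800°
PM5: φ = +16.48600°, λ = -170.95367°
Δφ = 0.2728°,  Δλ = -0.5757°
a = sin²(Δφ/2) + cos φ₁ cos φ₂ sin²(Δλ/2) = 0.000029
c = 2·arcsin(√a) = 0.010753 rad = 0.6161°

0.616°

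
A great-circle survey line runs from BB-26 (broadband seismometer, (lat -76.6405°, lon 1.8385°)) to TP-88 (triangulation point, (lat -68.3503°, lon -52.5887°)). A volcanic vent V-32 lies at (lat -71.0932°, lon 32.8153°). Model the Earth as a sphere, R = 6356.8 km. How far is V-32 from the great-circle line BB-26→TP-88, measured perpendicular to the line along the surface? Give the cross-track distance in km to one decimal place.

307.7 km

δ₁₃ = central angle BB-26→V-32 = 0.175505 rad  (haversine)
θ₁₃ = bearing BB-26→V-32 = 72.776°,  θ₁₂ = bearing BB-26→TP-88 = 268.865°
dₓₜ = R·arcsin(sin δ₁₃ · sin(θ₁₃ − θ₁₂)) = 6356.8·arcsin(0.17461·sin(-196.089°)) = 307.717 km
|dₓₜ| = 307.717 km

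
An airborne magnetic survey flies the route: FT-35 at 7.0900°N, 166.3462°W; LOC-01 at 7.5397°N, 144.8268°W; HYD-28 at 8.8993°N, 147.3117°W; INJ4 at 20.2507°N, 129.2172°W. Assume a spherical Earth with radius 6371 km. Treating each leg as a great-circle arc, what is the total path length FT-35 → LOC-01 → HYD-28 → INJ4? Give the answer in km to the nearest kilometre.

5003 km

FT-35→LOC-01: c = 0.372573 rad, d = 2373.66 km
LOC-01→HYD-28: c = 0.049046 rad, d = 312.47 km
HYD-28→INJ4: c = 0.363665 rad, d = 2316.91 km
Total = 2373.66 + 312.47 + 2316.91 = 5003.04 km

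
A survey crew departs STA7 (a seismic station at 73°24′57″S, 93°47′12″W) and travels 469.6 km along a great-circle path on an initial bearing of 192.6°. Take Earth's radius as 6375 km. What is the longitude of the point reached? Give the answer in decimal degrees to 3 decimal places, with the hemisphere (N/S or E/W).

STA7: φ = -73.41583°, λ = -93.78667°
δ = d/R = 469.6/6375 = 0.073663 rad
φ₂ = arcsin(sin φ₁ cos δ + cos φ₁ sin δ cos θ)
   = arcsin(-0.95840·0.99729 + 0.28542·0.07360·-0.97592) = -77.50175°
λ₂ = λ₁ + atan2(sin θ sin δ cos φ₁, cos δ − sin φ₁ sin φ₂) = -98.04110°

98.041°W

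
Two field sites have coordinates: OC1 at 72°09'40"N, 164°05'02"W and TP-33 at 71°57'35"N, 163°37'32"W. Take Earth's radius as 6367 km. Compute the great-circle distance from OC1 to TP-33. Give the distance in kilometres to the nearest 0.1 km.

OC1: φ = +72.16111°, λ = -164.08389°
TP-33: φ = +71.95972°, λ = -163.62556°
Δφ = -0.2014°,  Δλ = 0.4583°
a = sin²(Δφ/2) + cos φ₁ cos φ₂ sin²(Δλ/2) = 0.000005
c = 2·arcsin(√a) = 0.004292 rad = 0.2459°
d = R·c = 6367 × 0.004292 = 27.3 km

27.3 km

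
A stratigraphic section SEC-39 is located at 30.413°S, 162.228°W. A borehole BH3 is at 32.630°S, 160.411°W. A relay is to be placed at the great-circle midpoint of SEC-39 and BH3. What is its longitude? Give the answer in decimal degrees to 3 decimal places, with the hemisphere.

Bx = cos φ₂ cos Δλ = 0.841747,  By = cos φ₂ sin Δλ = 0.026703
φₘ = atan2(sin φ₁ + sin φ₂, √((cos φ₁ + Bx)² + By²)) = -31.52471°
λₘ = λ₁ + atan2(By, cos φ₁ + Bx) = -161.33028°

161.330°W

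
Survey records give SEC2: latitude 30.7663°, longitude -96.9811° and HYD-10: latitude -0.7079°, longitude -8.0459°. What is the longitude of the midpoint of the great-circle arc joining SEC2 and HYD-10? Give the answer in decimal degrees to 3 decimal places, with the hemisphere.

Bx = cos φ₂ cos Δλ = 0.018582,  By = cos φ₂ sin Δλ = 0.999751
φₘ = atan2(sin φ₁ + sin φ₂, √((cos φ₁ + Bx)² + By²)) = 20.56594°
λₘ = λ₁ + atan2(By, cos φ₁ + Bx) = -48.26622°

48.266°W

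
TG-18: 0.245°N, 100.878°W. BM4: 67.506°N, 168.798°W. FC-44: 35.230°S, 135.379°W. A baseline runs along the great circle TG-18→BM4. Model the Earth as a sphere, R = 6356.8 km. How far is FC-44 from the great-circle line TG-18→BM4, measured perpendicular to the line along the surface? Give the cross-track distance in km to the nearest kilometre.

δ₁₃ = central angle TG-18→FC-44 = 0.835643 rad  (haversine)
θ₁₃ = bearing TG-18→FC-44 = 218.593°,  θ₁₂ = bearing TG-18→BM4 = 338.994°
dₓₜ = R·arcsin(sin δ₁₃ · sin(θ₁₃ − θ₁₂)) = 6356.8·arcsin(0.74173·sin(-120.401°)) = -4412.651 km
|dₓₜ| = 4412.651 km

4413 km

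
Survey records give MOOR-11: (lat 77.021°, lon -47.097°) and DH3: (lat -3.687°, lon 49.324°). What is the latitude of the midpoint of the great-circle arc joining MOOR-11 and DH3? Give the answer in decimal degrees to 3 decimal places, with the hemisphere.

42.361°N

Bx = cos φ₂ cos Δλ = -0.111602,  By = cos φ₂ sin Δλ = 0.991670
φₘ = atan2(sin φ₁ + sin φ₂, √((cos φ₁ + Bx)² + By²)) = 42.36141°
λₘ = λ₁ + atan2(By, cos φ₁ + Bx) = 36.40268°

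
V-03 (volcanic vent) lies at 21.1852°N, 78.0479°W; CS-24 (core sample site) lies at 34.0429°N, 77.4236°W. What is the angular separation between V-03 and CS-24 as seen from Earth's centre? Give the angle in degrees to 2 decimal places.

Δφ = 12.8577°,  Δλ = 0.6243°
a = sin²(Δφ/2) + cos φ₁ cos φ₂ sin²(Δλ/2) = 0.012560
c = 2·arcsin(√a) = 0.224615 rad = 12.8695°

12.87°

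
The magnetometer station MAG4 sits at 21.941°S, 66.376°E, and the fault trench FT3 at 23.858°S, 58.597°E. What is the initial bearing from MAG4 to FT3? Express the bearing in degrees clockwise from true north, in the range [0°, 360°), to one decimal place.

253.5°

Δλ = -7.7790°
y = sin Δλ · cos φ₂ = -0.123787
x = cos φ₁ sin φ₂ − sin φ₁ cos φ₂ cos Δλ = -0.036596
θ = atan2(y, x) = -106.4698° → 253.5302° (mod 360°)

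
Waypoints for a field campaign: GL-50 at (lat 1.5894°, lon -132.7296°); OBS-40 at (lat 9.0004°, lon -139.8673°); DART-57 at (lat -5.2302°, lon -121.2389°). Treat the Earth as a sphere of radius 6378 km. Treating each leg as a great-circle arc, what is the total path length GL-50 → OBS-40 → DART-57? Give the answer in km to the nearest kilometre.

3747 km

GL-50→OBS-40: c = 0.179152 rad, d = 1142.63 km
OBS-40→DART-57: c = 0.408331 rad, d = 2604.33 km
Total = 1142.63 + 2604.33 = 3746.96 km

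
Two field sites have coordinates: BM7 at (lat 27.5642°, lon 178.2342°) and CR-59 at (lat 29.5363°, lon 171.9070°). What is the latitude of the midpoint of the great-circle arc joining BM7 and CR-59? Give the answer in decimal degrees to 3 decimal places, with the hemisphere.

28.587°N

Bx = cos φ₂ cos Δλ = 0.864744,  By = cos φ₂ sin Δλ = -0.095884
φₘ = atan2(sin φ₁ + sin φ₂, √((cos φ₁ + Bx)² + By²)) = 28.58695°
λₘ = λ₁ + atan2(By, cos φ₁ + Bx) = 175.10026°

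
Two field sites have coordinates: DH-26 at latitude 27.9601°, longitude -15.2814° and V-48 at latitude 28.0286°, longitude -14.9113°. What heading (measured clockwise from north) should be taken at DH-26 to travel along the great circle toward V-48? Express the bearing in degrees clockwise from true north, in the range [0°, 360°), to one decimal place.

78.1°

Δλ = 0.3701°
y = sin Δλ · cos φ₂ = 0.005702
x = cos φ₁ sin φ₂ − sin φ₁ cos φ₂ cos Δλ = 0.001204
θ = atan2(y, x) = 78.0748° → 78.0748° (mod 360°)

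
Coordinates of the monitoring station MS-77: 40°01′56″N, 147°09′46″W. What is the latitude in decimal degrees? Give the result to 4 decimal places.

40.0322°N

40° + 1′/60 + 56″/3600 = 40 + 0.01667 + 0.01556 = 40.0322°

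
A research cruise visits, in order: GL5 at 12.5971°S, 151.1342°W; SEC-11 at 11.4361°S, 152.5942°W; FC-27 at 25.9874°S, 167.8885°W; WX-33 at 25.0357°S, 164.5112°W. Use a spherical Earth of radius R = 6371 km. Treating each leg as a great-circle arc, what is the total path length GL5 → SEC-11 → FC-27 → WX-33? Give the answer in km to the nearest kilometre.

2838 km

GL5→SEC-11: c = 0.032121 rad, d = 204.64 km
SEC-11→FC-27: c = 0.357657 rad, d = 2278.63 km
FC-27→WX-33: c = 0.055728 rad, d = 355.05 km
Total = 204.64 + 2278.63 + 355.05 = 2838.32 km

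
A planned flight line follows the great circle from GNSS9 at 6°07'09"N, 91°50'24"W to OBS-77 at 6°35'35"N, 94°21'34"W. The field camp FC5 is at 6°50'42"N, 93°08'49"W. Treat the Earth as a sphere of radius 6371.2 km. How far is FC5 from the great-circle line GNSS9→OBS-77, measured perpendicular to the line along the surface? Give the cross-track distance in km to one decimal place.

GNSS9: φ = +6.11917°, λ = -91.84000°
OBS-77: φ = +6.59306°, λ = -94.35944°
FC5: φ = +6.84500°, λ = -93.14694°
δ₁₃ = central angle GNSS9→FC5 = 0.025965 rad  (haversine)
θ₁₃ = bearing GNSS9→FC5 = 299.275°,  θ₁₂ = bearing GNSS9→OBS-77 = 280.855°
dₓₜ = R·arcsin(sin δ₁₃ · sin(θ₁₃ − θ₁₂)) = 6371.2·arcsin(0.02596·sin(18.421°)) = 52.267 km
|dₓₜ| = 52.267 km

52.3 km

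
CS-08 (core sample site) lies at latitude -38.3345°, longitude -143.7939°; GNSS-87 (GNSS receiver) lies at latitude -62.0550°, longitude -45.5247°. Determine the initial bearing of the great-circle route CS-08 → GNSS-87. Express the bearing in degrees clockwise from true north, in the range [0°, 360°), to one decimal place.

Δλ = 98.2692°
y = sin Δλ · cos φ₂ = 0.463752
x = cos φ₁ sin φ₂ − sin φ₁ cos φ₂ cos Δλ = -0.734745
θ = atan2(y, x) = 147.7409° → 147.7409° (mod 360°)

147.7°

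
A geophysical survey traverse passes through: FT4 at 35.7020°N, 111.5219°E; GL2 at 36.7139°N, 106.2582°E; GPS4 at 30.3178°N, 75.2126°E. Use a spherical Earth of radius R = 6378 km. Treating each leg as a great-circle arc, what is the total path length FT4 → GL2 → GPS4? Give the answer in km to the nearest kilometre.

3440 km

FT4→GL2: c = 0.076191 rad, d = 485.94 km
GL2→GPS4: c = 0.463145 rad, d = 2953.94 km
Total = 485.94 + 2953.94 = 3439.89 km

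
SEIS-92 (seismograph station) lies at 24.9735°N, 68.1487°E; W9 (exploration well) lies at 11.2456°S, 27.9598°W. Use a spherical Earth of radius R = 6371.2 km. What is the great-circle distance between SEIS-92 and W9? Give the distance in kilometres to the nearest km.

Δφ = -36.2191°,  Δλ = -96.1085°
a = sin²(Δφ/2) + cos φ₁ cos φ₂ sin²(Δλ/2) = 0.588473
c = 2·arcsin(√a) = 1.748678 rad = 100.1919°
d = R·c = 6371.2 × 1.748678 = 11141.2 km

11141 km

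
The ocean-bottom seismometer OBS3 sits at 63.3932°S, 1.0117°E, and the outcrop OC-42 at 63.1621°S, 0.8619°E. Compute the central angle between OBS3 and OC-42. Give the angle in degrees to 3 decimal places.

0.241°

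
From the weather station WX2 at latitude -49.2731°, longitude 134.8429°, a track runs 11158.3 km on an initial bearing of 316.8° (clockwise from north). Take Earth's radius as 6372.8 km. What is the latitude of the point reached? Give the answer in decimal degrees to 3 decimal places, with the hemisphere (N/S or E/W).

37.135°N

δ = d/R = 11158.3/6372.8 = 1.750926 rad
φ₂ = arcsin(sin φ₁ cos δ + cos φ₁ sin δ cos θ)
   = arcsin(-0.75783·-0.17916 + 0.65245·0.98382·0.72897) = 37.13489°
λ₂ = λ₁ + atan2(sin θ sin δ cos φ₁, cos δ − sin φ₁ sin φ₂) = 77.19466°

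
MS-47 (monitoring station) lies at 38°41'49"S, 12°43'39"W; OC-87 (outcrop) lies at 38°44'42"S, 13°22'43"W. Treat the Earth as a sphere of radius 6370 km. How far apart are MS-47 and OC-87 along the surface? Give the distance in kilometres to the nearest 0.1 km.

56.7 km

MS-47: φ = -38.69694°, λ = -12.72750°
OC-87: φ = -38.74500°, λ = -13.37861°
Δφ = -0.0481°,  Δλ = -0.6511°
a = sin²(Δφ/2) + cos φ₁ cos φ₂ sin²(Δλ/2) = 0.000020
c = 2·arcsin(√a) = 0.008906 rad = 0.5103°
d = R·c = 6370 × 0.008906 = 56.7 km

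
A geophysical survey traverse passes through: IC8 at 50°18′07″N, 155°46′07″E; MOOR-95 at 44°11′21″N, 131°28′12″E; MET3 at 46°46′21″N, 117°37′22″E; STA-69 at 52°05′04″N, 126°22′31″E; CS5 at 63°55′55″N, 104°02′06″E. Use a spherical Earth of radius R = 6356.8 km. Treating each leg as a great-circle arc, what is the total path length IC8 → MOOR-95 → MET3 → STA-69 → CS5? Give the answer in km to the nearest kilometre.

5756 km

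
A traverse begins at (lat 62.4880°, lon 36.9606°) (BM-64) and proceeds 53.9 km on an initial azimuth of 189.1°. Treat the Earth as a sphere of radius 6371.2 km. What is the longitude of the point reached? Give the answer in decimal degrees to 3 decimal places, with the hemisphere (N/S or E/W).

36.797°E

δ = d/R = 53.9/6371.2 = 0.008460 rad
φ₂ = arcsin(sin φ₁ cos δ + cos φ₁ sin δ cos θ)
   = arcsin(0.88691·0.99996 + 0.46193·0.00846·-0.98741) = 62.00928°
λ₂ = λ₁ + atan2(sin θ sin δ cos φ₁, cos δ − sin φ₁ sin φ₂) = 36.79726°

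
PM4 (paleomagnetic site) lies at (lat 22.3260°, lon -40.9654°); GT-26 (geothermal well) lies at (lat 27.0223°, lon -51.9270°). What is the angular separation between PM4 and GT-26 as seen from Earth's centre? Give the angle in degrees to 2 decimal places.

11.01°

Δφ = 4.6963°,  Δλ = -10.9616°
a = sin²(Δφ/2) + cos φ₁ cos φ₂ sin²(Δλ/2) = 0.009196
c = 2·arcsin(√a) = 0.192088 rad = 11.0058°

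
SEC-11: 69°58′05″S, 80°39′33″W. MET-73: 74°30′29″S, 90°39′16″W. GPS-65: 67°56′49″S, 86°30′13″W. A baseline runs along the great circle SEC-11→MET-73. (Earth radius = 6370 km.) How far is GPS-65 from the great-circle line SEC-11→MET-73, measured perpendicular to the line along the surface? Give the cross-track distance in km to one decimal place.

316.6 km

SEC-11: φ = -69.96806°, λ = -80.65917°
MET-73: φ = -74.50806°, λ = -90.65444°
GPS-65: φ = -67.94694°, λ = -86.50361°
δ₁₃ = central angle SEC-11→GPS-65 = 0.050812 rad  (haversine)
θ₁₃ = bearing SEC-11→GPS-65 = 311.169°,  θ₁₂ = bearing SEC-11→MET-73 = 209.196°
dₓₜ = R·arcsin(sin δ₁₃ · sin(θ₁₃ − θ₁₂)) = 6370·arcsin(0.05079·sin(101.973°)) = 316.623 km
|dₓₜ| = 316.623 km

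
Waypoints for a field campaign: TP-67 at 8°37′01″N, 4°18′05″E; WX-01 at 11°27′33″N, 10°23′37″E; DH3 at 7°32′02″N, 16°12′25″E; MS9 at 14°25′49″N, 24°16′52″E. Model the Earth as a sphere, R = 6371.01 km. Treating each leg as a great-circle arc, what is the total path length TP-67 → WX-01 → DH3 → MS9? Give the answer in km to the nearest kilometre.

TP-67: φ = +8.61694°, λ = +4.30139°
WX-01: φ = +11.45917°, λ = +10.39361°
DH3: φ = +7.53389°, λ = +16.20694°
MS9: φ = +14.43028°, λ = +24.28111°
TP-67→WX-01: c = 0.115847 rad, d = 738.06 km
WX-01→DH3: c = 0.121257 rad, d = 772.53 km
DH3→MS9: c = 0.183300 rad, d = 1167.80 km
Total = 738.06 + 772.53 + 1167.80 = 2678.39 km

2678 km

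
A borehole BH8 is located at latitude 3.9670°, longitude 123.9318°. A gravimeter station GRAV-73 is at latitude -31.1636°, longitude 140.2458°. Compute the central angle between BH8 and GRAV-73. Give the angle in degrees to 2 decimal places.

38.42°

Δφ = -35.1306°,  Δλ = 16.3140°
a = sin²(Δφ/2) + cos φ₁ cos φ₂ sin²(Δλ/2) = 0.108264
c = 2·arcsin(√a) = 0.670563 rad = 38.4204°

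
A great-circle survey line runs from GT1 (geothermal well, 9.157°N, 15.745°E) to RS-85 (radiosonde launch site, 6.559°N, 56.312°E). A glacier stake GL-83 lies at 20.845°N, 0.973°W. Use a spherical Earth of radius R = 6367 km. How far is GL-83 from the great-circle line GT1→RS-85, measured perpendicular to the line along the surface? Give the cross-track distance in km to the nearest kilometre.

δ₁₃ = central angle GT1→GL-83 = 0.347381 rad  (haversine)
θ₁₃ = bearing GT1→GL-83 = 307.845°,  θ₁₂ = bearing GT1→RS-85 = 90.650°
dₓₜ = R·arcsin(sin δ₁₃ · sin(θ₁₃ − θ₁₂)) = 6367·arcsin(0.34044·sin(217.195°)) = -1319.797 km
|dₓₜ| = 1319.797 km

1320 km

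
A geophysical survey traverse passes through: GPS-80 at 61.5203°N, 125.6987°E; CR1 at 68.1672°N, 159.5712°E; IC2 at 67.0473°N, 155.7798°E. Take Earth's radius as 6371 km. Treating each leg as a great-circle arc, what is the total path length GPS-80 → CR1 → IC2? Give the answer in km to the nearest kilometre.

GPS-80→CR1: c = 0.272205 rad, d = 1734.22 km
CR1→IC2: c = 0.031890 rad, d = 203.17 km
Total = 1734.22 + 203.17 = 1937.39 km

1937 km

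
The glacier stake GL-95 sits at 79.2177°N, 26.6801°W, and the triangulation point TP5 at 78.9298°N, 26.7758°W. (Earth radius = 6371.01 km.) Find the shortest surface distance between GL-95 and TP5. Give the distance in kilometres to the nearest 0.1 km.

Δφ = -0.2879°,  Δλ = -0.0957°
a = sin²(Δφ/2) + cos φ₁ cos φ₂ sin²(Δλ/2) = 0.000006
c = 2·arcsin(√a) = 0.005035 rad = 0.2885°
d = R·c = 6371.01 × 0.005035 = 32.1 km

32.1 km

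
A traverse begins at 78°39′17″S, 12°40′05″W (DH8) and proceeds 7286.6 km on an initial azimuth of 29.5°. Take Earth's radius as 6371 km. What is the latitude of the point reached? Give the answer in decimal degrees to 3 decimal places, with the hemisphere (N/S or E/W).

DH8: φ = -78.65472°, λ = -12.66806°
δ = d/R = 7286.6/6371 = 1.143714 rad
φ₂ = arcsin(sin φ₁ cos δ + cos φ₁ sin δ cos θ)
   = arcsin(-0.98046·0.41422 + 0.19672·0.91018·0.87036) = -14.49438°
λ₂ = λ₁ + atan2(sin θ sin δ cos φ₁, cos δ − sin φ₁ sin φ₂) = 14.90809°

14.494°S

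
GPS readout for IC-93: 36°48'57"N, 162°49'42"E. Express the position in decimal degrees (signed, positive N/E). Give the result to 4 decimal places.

+36.8158°, +162.8283°

lat: 36.8158° N → +36.8158°
lon: 162.8283° E → +162.8283°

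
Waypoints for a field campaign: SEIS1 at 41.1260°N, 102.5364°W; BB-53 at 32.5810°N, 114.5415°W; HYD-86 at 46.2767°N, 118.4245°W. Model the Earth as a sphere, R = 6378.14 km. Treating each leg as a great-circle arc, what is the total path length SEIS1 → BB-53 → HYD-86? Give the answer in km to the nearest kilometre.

SEIS1→BB-53: c = 0.223997 rad, d = 1428.68 km
BB-53→HYD-86: c = 0.244618 rad, d = 1560.21 km
Total = 1428.68 + 1560.21 = 2988.89 km

2989 km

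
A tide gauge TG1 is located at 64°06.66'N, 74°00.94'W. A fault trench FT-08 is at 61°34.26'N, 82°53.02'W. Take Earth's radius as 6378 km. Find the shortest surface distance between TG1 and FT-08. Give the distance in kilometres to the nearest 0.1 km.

531.3 km

TG1: φ = +64.11100°, λ = -74.01567°
FT-08: φ = +61.57100°, λ = -82.88367°
Δφ = -2.5400°,  Δλ = -8.8680°
a = sin²(Δφ/2) + cos φ₁ cos φ₂ sin²(Δλ/2) = 0.001734
c = 2·arcsin(√a) = 0.083298 rad = 4.7726°
d = R·c = 6378 × 0.083298 = 531.3 km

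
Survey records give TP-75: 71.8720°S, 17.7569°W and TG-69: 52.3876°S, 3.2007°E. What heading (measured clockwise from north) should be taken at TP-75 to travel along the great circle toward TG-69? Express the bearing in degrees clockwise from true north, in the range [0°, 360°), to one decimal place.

Δλ = 20.9576°
y = sin Δλ · cos φ₂ = 0.218296
x = cos φ₁ sin φ₂ − sin φ₁ cos φ₂ cos Δλ = 0.295179
θ = atan2(y, x) = 36.4843° → 36.4843° (mod 360°)

36.5°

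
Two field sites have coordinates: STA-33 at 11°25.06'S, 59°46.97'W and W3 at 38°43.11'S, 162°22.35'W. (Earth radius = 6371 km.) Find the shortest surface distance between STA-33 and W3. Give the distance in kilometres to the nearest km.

STA-33: φ = -11.41767°, λ = -59.78283°
W3: φ = -38.71850°, λ = -162.37250°
Δφ = -27.3008°,  Δλ = -102.5897°
a = sin²(Δφ/2) + cos φ₁ cos φ₂ sin²(Δλ/2) = 0.521438
c = 2·arcsin(√a) = 1.613686 rad = 92.4574°
d = R·c = 6371 × 1.613686 = 10280.8 km

10281 km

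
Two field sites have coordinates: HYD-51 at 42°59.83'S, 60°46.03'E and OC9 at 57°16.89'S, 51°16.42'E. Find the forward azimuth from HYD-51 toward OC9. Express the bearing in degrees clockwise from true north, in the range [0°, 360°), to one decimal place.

199.5°

HYD-51: φ = -42.99717°, λ = +60.76717°
OC9: φ = -57.28150°, λ = +51.27367°
Δλ = -9.4935°
y = sin Δλ · cos φ₂ = -0.089150
x = cos φ₁ sin φ₂ − sin φ₁ cos φ₂ cos Δλ = -0.251782
θ = atan2(y, x) = -160.5022° → 199.4978° (mod 360°)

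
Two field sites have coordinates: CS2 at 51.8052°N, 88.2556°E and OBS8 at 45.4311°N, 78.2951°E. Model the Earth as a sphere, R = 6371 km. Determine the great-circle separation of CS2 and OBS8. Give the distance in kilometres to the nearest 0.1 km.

1017.3 km

Δφ = -6.3741°,  Δλ = -9.9605°
a = sin²(Δφ/2) + cos φ₁ cos φ₂ sin²(Δλ/2) = 0.006361
c = 2·arcsin(√a) = 0.159683 rad = 9.1492°
d = R·c = 6371 × 0.159683 = 1017.3 km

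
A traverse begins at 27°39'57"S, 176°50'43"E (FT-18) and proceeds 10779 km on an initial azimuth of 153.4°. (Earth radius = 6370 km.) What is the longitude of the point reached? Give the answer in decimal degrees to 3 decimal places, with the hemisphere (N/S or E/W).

43.713°W

FT-18: φ = -27.66583°, λ = +176.84528°
δ = d/R = 10779/6370 = 1.692151 rad
φ₂ = arcsin(sin φ₁ cos δ + cos φ₁ sin δ cos θ)
   = arcsin(-0.46431·-0.12106 + 0.88567·0.99265·-0.89415) = -46.87748°
λ₂ = λ₁ + atan2(sin θ sin δ cos φ₁, cos δ − sin φ₁ sin φ₂) = -43.71305°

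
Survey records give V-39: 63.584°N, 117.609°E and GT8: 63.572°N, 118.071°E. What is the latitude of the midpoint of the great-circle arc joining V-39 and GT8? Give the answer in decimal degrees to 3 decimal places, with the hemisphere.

Bx = cos φ₂ cos Δλ = 0.445058,  By = cos φ₂ sin Δλ = 0.003589
φₘ = atan2(sin φ₁ + sin φ₂, √((cos φ₁ + Bx)² + By²)) = 63.57819°
λₘ = λ₁ + atan2(By, cos φ₁ + Bx) = 117.84005°

63.578°N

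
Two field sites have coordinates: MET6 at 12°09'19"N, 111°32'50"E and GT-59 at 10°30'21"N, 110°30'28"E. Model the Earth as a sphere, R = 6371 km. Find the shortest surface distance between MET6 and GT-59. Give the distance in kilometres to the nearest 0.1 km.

215.6 km

MET6: φ = +12.15528°, λ = +111.54722°
GT-59: φ = +10.50583°, λ = +110.50778°
Δφ = -1.6494°,  Δλ = -1.0394°
a = sin²(Δφ/2) + cos φ₁ cos φ₂ sin²(Δλ/2) = 0.000286
c = 2·arcsin(√a) = 0.033840 rad = 1.9389°
d = R·c = 6371 × 0.033840 = 215.6 km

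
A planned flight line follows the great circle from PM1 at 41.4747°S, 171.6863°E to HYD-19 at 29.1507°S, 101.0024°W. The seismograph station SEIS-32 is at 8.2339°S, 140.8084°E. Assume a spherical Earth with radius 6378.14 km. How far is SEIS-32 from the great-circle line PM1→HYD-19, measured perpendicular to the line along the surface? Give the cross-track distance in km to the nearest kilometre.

1553 km

δ₁₃ = central angle PM1→SEIS-32 = 0.750610 rad  (haversine)
θ₁₃ = bearing PM1→SEIS-32 = 311.870°,  θ₁₂ = bearing PM1→HYD-19 = 111.169°
dₓₜ = R·arcsin(sin δ₁₃ · sin(θ₁₃ − θ₁₂)) = 6378.14·arcsin(0.68209·sin(200.701°)) = -1553.162 km
|dₓₜ| = 1553.162 km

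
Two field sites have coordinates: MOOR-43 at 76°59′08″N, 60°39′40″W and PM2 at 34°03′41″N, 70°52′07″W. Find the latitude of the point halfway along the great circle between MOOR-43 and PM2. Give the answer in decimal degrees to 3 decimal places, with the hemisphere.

55.595°N

MOOR-43: φ = +76.98556°, λ = -60.66111°
PM2: φ = +34.06139°, λ = -70.86861°
Bx = cos φ₂ cos Δλ = 0.815326,  By = cos φ₂ sin Δλ = -0.146810
φₘ = atan2(sin φ₁ + sin φ₂, √((cos φ₁ + Bx)² + By²)) = 55.59474°
λₘ = λ₁ + atan2(By, cos φ₁ + Bx) = -68.69213°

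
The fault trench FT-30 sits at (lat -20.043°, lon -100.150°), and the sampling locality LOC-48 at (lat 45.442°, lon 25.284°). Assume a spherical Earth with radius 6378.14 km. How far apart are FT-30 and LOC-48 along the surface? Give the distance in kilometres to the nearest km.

Δφ = 65.4850°,  Δλ = 125.4340°
a = sin²(Δφ/2) + cos φ₁ cos φ₂ sin²(Δλ/2) = 0.813175
c = 2·arcsin(√a) = 2.247659 rad = 128.7814°
d = R·c = 6378.14 × 2.247659 = 14335.9 km

14336 km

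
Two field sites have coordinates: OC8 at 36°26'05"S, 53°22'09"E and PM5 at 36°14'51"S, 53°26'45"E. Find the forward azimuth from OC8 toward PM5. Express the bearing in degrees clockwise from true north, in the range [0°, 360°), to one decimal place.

18.3°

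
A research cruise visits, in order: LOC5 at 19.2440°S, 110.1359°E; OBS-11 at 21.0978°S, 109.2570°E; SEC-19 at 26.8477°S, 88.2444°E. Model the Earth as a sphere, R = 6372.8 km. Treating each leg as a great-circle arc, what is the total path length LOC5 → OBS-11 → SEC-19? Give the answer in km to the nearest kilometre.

LOC5→OBS-11: c = 0.035414 rad, d = 225.69 km
OBS-11→SEC-19: c = 0.349292 rad, d = 2225.97 km
Total = 225.69 + 2225.97 = 2451.65 km

2452 km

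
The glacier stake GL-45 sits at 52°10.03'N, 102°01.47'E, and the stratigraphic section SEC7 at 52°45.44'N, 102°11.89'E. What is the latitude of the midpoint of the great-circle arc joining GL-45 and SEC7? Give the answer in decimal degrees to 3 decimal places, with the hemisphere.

GL-45: φ = +52.16717°, λ = +102.02450°
SEC7: φ = +52.75733°, λ = +102.19817°
Bx = cos φ₂ cos Δλ = 0.605189,  By = cos φ₂ sin Δλ = 0.001834
φₘ = atan2(sin φ₁ + sin φ₂, √((cos φ₁ + Bx)² + By²)) = 52.46228°
λₘ = λ₁ + atan2(By, cos φ₁ + Bx) = 102.11075°

52.462°N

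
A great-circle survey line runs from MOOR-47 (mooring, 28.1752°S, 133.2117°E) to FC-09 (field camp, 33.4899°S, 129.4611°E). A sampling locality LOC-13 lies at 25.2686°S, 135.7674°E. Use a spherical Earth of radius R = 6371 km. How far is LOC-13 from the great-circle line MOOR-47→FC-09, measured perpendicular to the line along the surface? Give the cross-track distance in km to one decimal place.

δ₁₃ = central angle MOOR-47→LOC-13 = 0.064500 rad  (haversine)
θ₁₃ = bearing MOOR-47→LOC-13 = 38.727°,  θ₁₂ = bearing MOOR-47→FC-09 = 210.270°
dₓₜ = R·arcsin(sin δ₁₃ · sin(θ₁₃ − θ₁₂)) = 6371·arcsin(0.06445·sin(-171.543°)) = -60.395 km
|dₓₜ| = 60.395 km

60.4 km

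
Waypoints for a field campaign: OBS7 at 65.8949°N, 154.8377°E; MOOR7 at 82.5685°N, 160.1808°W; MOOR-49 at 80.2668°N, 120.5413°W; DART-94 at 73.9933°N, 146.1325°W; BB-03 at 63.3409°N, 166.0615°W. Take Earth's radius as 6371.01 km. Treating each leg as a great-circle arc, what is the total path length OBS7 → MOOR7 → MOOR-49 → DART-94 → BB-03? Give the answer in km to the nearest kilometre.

OBS7→MOOR7: c = 0.340778 rad, d = 2171.10 km
MOOR7→MOOR-49: c = 0.108075 rad, d = 688.55 km
MOOR-49→DART-94: c = 0.145467 rad, d = 926.77 km
DART-94→BB-03: c = 0.222460 rad, d = 1417.30 km
Total = 2171.10 + 688.55 + 926.77 + 1417.30 = 5203.72 km

5204 km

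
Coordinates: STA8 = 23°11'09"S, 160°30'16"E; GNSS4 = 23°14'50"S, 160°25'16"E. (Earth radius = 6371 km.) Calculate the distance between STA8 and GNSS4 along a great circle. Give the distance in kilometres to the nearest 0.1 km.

STA8: φ = -23.18583°, λ = +160.50444°
GNSS4: φ = -23.24722°, λ = +160.42111°
Δφ = -0.0614°,  Δλ = -0.0833°
a = sin²(Δφ/2) + cos φ₁ cos φ₂ sin²(Δλ/2) = 0.000001
c = 2·arcsin(√a) = 0.001713 rad = 0.0982°
d = R·c = 6371 × 0.001713 = 10.9 km

10.9 km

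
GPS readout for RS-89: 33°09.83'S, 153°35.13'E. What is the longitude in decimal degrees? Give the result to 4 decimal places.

153.5855°E

153° + 35.13′/60 = 153 + 0.58550 = 153.5855°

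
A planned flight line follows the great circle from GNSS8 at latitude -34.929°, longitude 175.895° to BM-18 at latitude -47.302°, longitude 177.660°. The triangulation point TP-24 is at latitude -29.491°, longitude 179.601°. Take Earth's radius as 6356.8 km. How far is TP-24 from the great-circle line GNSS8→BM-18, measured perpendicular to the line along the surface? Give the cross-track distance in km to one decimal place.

δ₁₃ = central angle GNSS8→TP-24 = 0.109535 rad  (haversine)
θ₁₃ = bearing GNSS8→TP-24 = 30.976°,  θ₁₂ = bearing GNSS8→BM-18 = 174.437°
dₓₜ = R·arcsin(sin δ₁₃ · sin(θ₁₃ − θ₁₂)) = 6356.8·arcsin(0.10932·sin(-143.462°)) = -414.008 km
|dₓₜ| = 414.008 km

414.0 km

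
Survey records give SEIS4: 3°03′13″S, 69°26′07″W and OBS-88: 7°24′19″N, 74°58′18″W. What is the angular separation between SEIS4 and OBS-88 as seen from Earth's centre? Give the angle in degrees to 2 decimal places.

11.83°

SEIS4: φ = -3.05361°, λ = -69.43528°
OBS-88: φ = +7.40528°, λ = -74.97167°
Δφ = 10.4589°,  Δλ = -5.5364°
a = sin²(Δφ/2) + cos φ₁ cos φ₂ sin²(Δλ/2) = 0.010617
c = 2·arcsin(√a) = 0.206444 rad = 11.8284°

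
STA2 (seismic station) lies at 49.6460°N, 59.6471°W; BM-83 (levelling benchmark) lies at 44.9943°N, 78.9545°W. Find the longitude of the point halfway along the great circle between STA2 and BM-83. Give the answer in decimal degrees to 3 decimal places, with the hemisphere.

69.730°W

Bx = cos φ₂ cos Δλ = 0.667404,  By = cos φ₂ sin Δλ = -0.233818
φₘ = atan2(sin φ₁ + sin φ₂, √((cos φ₁ + Bx)² + By²)) = 47.72634°
λₘ = λ₁ + atan2(By, cos φ₁ + Bx) = -69.73007°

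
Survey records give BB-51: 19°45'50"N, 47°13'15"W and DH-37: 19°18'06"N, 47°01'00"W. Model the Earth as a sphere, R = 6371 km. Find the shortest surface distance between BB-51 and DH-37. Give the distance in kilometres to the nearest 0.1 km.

BB-51: φ = +19.76389°, λ = -47.22083°
DH-37: φ = +19.30167°, λ = -47.01667°
Δφ = -0.4622°,  Δλ = 0.2042°
a = sin²(Δφ/2) + cos φ₁ cos φ₂ sin²(Δλ/2) = 0.000019
c = 2·arcsin(√a) = 0.008738 rad = 0.5007°
d = R·c = 6371 × 0.008738 = 55.7 km

55.7 km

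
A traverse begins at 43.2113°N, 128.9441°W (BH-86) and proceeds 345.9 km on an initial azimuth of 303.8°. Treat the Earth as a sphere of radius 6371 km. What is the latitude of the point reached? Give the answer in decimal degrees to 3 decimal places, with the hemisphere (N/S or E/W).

δ = d/R = 345.9/6371 = 0.054293 rad
φ₂ = arcsin(sin φ₁ cos δ + cos φ₁ sin δ cos θ)
   = arcsin(0.68469·0.99853 + 0.72883·0.05427·0.55630) = 44.88483°
λ₂ = λ₁ + atan2(sin θ sin δ cos φ₁, cos δ − sin φ₁ sin φ₂) = -132.59317°

44.885°N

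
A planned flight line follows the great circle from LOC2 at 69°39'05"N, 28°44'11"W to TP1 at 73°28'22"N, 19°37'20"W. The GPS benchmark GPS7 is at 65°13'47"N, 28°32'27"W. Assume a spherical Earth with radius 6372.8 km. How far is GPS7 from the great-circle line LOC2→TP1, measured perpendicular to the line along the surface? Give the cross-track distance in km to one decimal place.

273.6 km

LOC2: φ = +69.65139°, λ = -28.73639°
TP1: φ = +73.47278°, λ = -19.62222°
GPS7: φ = +65.22972°, λ = -28.54083°
δ₁₃ = central angle LOC2→GPS7 = 0.077184 rad  (haversine)
θ₁₃ = bearing LOC2→GPS7 = 178.937°,  θ₁₂ = bearing LOC2→TP1 = 32.765°
dₓₜ = R·arcsin(sin δ₁₃ · sin(θ₁₃ − θ₁₂)) = 6372.8·arcsin(0.07711·sin(146.172°)) = 273.640 km
|dₓₜ| = 273.640 km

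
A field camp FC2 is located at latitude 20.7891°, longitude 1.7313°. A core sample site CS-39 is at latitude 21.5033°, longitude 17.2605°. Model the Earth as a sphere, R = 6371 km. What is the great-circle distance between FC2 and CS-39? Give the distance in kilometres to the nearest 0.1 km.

Δφ = 0.7142°,  Δλ = 15.5292°
a = sin²(Δφ/2) + cos φ₁ cos φ₂ sin²(Δλ/2) = 0.015916
c = 2·arcsin(√a) = 0.252988 rad = 14.4952°
d = R·c = 6371 × 0.252988 = 1611.8 km

1611.8 km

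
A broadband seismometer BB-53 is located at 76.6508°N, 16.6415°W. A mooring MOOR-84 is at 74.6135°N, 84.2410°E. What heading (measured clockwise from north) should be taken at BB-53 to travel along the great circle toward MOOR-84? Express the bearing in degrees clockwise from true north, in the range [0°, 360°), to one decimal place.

43.8°

Δλ = 100.8825°
y = sin Δλ · cos φ₂ = 0.260557
x = cos φ₁ sin φ₂ − sin φ₁ cos φ₂ cos Δλ = 0.271349
θ = atan2(y, x) = 43.8377° → 43.8377° (mod 360°)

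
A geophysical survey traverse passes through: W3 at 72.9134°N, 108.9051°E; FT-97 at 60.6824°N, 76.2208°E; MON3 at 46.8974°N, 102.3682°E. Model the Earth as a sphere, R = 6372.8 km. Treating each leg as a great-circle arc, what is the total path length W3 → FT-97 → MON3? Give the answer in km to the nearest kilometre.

4204 km

W3→FT-97: c = 0.302746 rad, d = 1929.34 km
FT-97→MON3: c = 0.356979 rad, d = 2274.96 km
Total = 1929.34 + 2274.96 = 4204.30 km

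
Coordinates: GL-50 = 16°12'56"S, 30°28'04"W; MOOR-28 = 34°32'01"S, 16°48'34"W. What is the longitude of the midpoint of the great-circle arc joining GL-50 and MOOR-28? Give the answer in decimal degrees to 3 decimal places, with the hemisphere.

GL-50: φ = -16.21556°, λ = -30.46778°
MOOR-28: φ = -34.53361°, λ = -16.80944°
Bx = cos φ₂ cos Δλ = 0.800498,  By = cos φ₂ sin Δλ = 0.194524
φₘ = atan2(sin φ₁ + sin φ₂, √((cos φ₁ + Bx)² + By²)) = -25.53196°
λₘ = λ₁ + atan2(By, cos φ₁ + Bx) = -24.16331°

24.163°W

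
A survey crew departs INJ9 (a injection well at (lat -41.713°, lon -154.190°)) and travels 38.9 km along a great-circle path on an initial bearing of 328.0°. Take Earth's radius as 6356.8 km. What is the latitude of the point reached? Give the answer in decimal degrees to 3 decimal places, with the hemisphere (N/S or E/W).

41.415°S

δ = d/R = 38.9/6356.8 = 0.006119 rad
φ₂ = arcsin(sin φ₁ cos δ + cos φ₁ sin δ cos θ)
   = arcsin(-0.66540·0.99998 + 0.74649·0.00612·0.84805) = -41.41539°
λ₂ = λ₁ + atan2(sin θ sin δ cos φ₁, cos δ − sin φ₁ sin φ₂) = -154.43775°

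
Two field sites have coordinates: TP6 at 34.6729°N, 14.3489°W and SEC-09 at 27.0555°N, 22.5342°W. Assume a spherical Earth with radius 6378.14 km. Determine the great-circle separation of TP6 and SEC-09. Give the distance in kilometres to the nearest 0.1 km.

Δφ = -7.6174°,  Δλ = -8.1853°
a = sin²(Δφ/2) + cos φ₁ cos φ₂ sin²(Δλ/2) = 0.008143
c = 2·arcsin(√a) = 0.180723 rad = 10.3546°
d = R·c = 6378.14 × 0.180723 = 1152.7 km

1152.7 km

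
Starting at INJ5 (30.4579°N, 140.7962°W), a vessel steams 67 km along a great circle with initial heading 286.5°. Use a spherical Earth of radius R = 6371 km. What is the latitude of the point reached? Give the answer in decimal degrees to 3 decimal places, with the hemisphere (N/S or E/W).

δ = d/R = 67/6371 = 0.010516 rad
φ₂ = arcsin(sin φ₁ cos δ + cos φ₁ sin δ cos θ)
   = arcsin(0.50691·0.99994 + 0.86200·0.01052·0.28402) = 30.62731°
λ₂ = λ₁ + atan2(sin θ sin δ cos φ₁, cos δ − sin φ₁ sin φ₂) = -141.46760°

30.627°N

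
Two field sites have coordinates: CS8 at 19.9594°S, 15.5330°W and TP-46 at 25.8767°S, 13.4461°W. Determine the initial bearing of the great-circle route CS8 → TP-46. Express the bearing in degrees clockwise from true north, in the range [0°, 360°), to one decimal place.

Δλ = 2.0869°
y = sin Δλ · cos φ₂ = 0.032764
x = cos φ₁ sin φ₂ − sin φ₁ cos φ₂ cos Δλ = -0.103297
θ = atan2(y, x) = 162.4018° → 162.4018° (mod 360°)

162.4°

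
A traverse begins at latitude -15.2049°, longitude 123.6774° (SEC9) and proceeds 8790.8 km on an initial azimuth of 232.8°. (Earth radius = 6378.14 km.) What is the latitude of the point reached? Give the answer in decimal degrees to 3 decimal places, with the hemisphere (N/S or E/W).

38.524°S

δ = d/R = 8790.8/6378.14 = 1.378270 rad
φ₂ = arcsin(sin φ₁ cos δ + cos φ₁ sin δ cos θ)
   = arcsin(-0.26227·0.19134 + 0.96499·0.98152·-0.60460) = -38.52367°
λ₂ = λ₁ + atan2(sin θ sin δ cos φ₁, cos δ − sin φ₁ sin φ₂) = 35.80182°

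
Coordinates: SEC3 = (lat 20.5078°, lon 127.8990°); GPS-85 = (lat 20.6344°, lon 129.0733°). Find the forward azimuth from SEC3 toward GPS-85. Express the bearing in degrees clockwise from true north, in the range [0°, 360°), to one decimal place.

83.2°

Δλ = 1.1743°
y = sin Δλ · cos φ₂ = 0.019179
x = cos φ₁ sin φ₂ − sin φ₁ cos φ₂ cos Δλ = 0.002278
θ = atan2(y, x) = 83.2252° → 83.2252° (mod 360°)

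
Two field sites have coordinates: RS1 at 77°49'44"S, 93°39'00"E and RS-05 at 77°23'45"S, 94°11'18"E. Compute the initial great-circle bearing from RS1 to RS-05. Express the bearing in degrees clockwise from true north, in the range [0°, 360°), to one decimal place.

RS1: φ = -77.82889°, λ = +93.65000°
RS-05: φ = -77.39583°, λ = +94.18833°
Δλ = 0.5383°
y = sin Δλ · cos φ₂ = 0.002050
x = cos φ₁ sin φ₂ − sin φ₁ cos φ₂ cos Δλ = 0.007549
θ = atan2(y, x) = 15.1950° → 15.1950° (mod 360°)

15.2°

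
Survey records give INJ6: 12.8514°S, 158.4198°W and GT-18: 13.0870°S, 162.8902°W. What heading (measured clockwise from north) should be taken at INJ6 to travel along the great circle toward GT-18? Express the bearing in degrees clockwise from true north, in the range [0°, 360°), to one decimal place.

266.4°

Δλ = -4.4704°
y = sin Δλ · cos φ₂ = -0.075920
x = cos φ₁ sin φ₂ − sin φ₁ cos φ₂ cos Δλ = -0.004771
θ = atan2(y, x) = -93.5960° → 266.4040° (mod 360°)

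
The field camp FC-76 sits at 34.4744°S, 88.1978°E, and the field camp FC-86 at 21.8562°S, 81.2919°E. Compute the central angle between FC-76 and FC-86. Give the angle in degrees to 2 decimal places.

14.00°

Δφ = 12.6182°,  Δλ = -6.9059°
a = sin²(Δφ/2) + cos φ₁ cos φ₂ sin²(Δλ/2) = 0.014852
c = 2·arcsin(√a) = 0.244343 rad = 13.9998°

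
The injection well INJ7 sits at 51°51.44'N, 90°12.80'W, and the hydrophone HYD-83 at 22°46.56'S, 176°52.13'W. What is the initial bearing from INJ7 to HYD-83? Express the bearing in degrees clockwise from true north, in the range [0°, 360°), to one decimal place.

253.0°

INJ7: φ = +51.85733°, λ = -90.21333°
HYD-83: φ = -22.77600°, λ = -176.86883°
Δλ = -86.6555°
y = sin Δλ · cos φ₂ = -0.920455
x = cos φ₁ sin φ₂ − sin φ₁ cos φ₂ cos Δλ = -0.281404
θ = atan2(y, x) = -106.9996° → 253.0004° (mod 360°)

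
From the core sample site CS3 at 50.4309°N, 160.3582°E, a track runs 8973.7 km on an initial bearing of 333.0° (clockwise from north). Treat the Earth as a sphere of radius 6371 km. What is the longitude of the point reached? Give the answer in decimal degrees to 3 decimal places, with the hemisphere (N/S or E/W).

δ = d/R = 8973.7/6371 = 1.408523 rad
φ₂ = arcsin(sin φ₁ cos δ + cos φ₁ sin δ cos θ)
   = arcsin(0.77086·0.16156 + 0.63701·0.98686·0.89101) = 43.20913°
λ₂ = λ₁ + atan2(sin θ sin δ cos φ₁, cos δ − sin φ₁ sin φ₂) = 18.28796°

18.288°E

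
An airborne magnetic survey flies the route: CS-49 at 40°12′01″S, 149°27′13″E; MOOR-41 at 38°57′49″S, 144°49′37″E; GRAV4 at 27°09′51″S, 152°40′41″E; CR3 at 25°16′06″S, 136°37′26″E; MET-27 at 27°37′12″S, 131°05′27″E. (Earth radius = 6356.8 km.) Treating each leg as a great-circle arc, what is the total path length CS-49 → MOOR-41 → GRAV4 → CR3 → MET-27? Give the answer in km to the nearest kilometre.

4135 km

CS-49: φ = -40.20028°, λ = +149.45361°
MOOR-41: φ = -38.96361°, λ = +144.82694°
GRAV4: φ = -27.16417°, λ = +152.67806°
CR3: φ = -25.26833°, λ = +136.62389°
MET-27: φ = -27.62000°, λ = +131.09083°
CS-49→MOOR-41: c = 0.065862 rad, d = 418.67 km
MOOR-41→GRAV4: c = 0.235555 rad, d = 1497.38 km
GRAV4→CR3: c = 0.253364 rad, d = 1610.58 km
CR3→MET-27: c = 0.095697 rad, d = 608.33 km
Total = 418.67 + 1497.38 + 1610.58 + 608.33 = 4134.96 km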